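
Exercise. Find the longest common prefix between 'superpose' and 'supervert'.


Compare from the start: 5 characters match: 'super'. Mismatch at position 6: 'p' vs 'v'.

super


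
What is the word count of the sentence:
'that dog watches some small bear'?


Split into words: that | dog | watches | some | small | bear = 6 words.

6


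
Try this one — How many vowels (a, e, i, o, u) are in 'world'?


Vowels in 'world': o = 1 vowels.

1


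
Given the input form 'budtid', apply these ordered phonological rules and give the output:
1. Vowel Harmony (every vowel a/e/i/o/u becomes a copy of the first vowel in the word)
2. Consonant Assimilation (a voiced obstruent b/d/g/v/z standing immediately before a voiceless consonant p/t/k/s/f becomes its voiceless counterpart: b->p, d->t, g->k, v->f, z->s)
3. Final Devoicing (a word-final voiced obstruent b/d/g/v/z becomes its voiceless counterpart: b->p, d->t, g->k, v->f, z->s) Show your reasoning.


Starting form: 'budtid'
Rule 1: Vowel Harmony: all vowels become 'u' (matching first vowel). 'budtid' -> 'budtud'
Rule 2: Consonant Assimilation: voiced obstruent before voiceless consonant becomes voiceless ('dt' -> 'tt'). 'budtud' -> 'buttud'
Rule 3: Final Devoicing: word-final voiced obstruent 'd' becomes voiceless 't'. 'buttud' -> 'buttut'
Final form: 'buttut'

buttut


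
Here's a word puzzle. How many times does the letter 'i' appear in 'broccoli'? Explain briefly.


Letter 'i' in 'broccoli': found at position(s) 8 = 1 occurrence(s).

1


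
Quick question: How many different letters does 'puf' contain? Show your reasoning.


Unique letters in 'puf': {f, p, u} = 3 distinct letters.

3


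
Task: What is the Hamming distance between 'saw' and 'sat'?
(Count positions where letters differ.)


Alignment:
Position 1: 's' vs 's' = match
Position 2: 'a' vs 'a' = match
Position 3: 'w' vs 't' = DIFFER
Total differences: 1

1


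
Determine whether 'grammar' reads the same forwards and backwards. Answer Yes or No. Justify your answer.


Forward: 'grammar'
Reversed: 'rammarg'
They differ.

No


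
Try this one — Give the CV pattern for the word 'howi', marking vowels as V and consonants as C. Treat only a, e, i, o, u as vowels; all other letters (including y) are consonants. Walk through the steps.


Letter mapping: h = C, o = V, w = C, i = V.

CVCV


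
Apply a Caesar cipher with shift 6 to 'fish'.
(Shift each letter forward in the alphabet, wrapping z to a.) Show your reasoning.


Shift each letter by 6: f -> l, i -> o, s -> y, h -> n. Result: 'loyn'.

loyn


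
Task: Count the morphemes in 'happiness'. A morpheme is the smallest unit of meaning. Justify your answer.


Decomposition: happy (root) + -ness (suffix) = 2 morpheme(s)

2 morphemes


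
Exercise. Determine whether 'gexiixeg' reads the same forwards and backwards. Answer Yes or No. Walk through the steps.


Forward: 'gexiixeg'
Reversed: 'gexiixeg'
They are identical.

Yes


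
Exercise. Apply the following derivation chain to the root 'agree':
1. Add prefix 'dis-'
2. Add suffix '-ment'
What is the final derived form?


Step 1: Add prefix 'dis-' to 'agree' = 'disagree'
Step 2: Add suffix '-ment' to 'disagree' = 'disagreement'

disagreement


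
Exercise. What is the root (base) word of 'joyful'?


Remove suffix '-ful' from 'joyful' to get root 'joy'.

joy


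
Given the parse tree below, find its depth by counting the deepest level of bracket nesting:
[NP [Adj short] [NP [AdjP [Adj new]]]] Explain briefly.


Count bracket nesting levels:
'[' at pos 0: depth = 1
'[' at pos 4: depth = 2
'[' at pos 16: depth = 2
'[' at pos 20: depth = 3
'[' at pos 26: depth = 4
Maximum depth reached: 4

4


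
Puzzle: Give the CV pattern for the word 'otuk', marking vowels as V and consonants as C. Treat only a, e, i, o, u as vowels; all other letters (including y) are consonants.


Letter mapping: o = V, t = C, u = V, k = C.

VCVC


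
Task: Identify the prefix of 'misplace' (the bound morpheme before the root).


The word 'misplace' = 'mis' (prefix) + 'place' (root). The prefix is 'mis'.

mis


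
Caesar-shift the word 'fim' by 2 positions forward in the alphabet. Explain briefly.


Shift each letter by 2: f -> h, i -> k, m -> o. Result: 'hko'.

hko


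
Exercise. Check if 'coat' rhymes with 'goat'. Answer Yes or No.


Rime (stressed vowel + following sounds) of 'coat': -oat = /oʊt/
Rime of 'goat': -oat = /oʊt/
/oʊt/ and /oʊt/ are the same ending sound, so the words rhyme.

Yes


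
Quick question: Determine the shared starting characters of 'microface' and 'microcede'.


Compare from the start: 5 characters match: 'micro'. Mismatch at position 6: 'f' vs 'c'.

micro


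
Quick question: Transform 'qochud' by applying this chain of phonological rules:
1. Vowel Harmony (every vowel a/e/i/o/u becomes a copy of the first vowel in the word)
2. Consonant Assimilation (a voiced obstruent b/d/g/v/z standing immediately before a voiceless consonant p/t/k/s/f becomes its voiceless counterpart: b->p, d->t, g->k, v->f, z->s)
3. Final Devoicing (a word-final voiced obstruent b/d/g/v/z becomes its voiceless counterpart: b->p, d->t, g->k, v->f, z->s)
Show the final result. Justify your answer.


Starting form: 'qochud'
Rule 1: Vowel Harmony: all vowels become 'o' (matching first vowel). 'qochud' -> 'qochod'
Rule 2: Consonant Assimilation: no voiced obstruent (b/d/g/v/z) stands immediately before a voiceless consonant (p/t/k/s/f). No change.
Rule 3: Final Devoicing: word-final voiced obstruent 'd' becomes voiceless 't'. 'qochod' -> 'qochot'
Final form: 'qochot'

qochot


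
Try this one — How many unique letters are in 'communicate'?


Unique letters in 'communicate': {a, c, e, i, m, n, o, t, u} = 9 distinct letters.

9


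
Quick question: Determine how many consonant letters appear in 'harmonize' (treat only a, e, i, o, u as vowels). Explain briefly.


Consonants in 'harmonize': h, r, m, n, z = 5 consonants.

5


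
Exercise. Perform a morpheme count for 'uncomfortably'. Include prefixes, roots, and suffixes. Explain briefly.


Decomposition: un- (prefix) + comfort (root) + -able (suffix) + -ly (suffix) = 4 morpheme(s)

4 morphemes


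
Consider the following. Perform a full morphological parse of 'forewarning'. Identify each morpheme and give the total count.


Step 1: Identify prefix: 'fore' (meaning: before/front)
Step 2: Identify root: 'warn'
Step 3: Identify suffix(es): 'ing'
Decomposition: fore- (prefix: before/front) + warn (root) + -ing (suffix: ongoing action)
Total morphemes: 3

3 morphemes (fore- (prefix: before/front) + warn (root) + -ing (suffix: ongoing action))


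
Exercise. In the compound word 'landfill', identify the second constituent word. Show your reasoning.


Split 'landfill' into 'land' + 'fill'. The second part is 'fill'.

fill


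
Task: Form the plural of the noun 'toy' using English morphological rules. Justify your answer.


Apply rule: Add -s. 'toy' becomes 'toys'.

toys


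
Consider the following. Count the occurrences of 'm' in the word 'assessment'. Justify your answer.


Letter 'm' in 'assessment': found at position(s) 7 = 1 occurrence(s).

1


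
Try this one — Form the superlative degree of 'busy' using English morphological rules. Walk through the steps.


Apply superlative formation (consonant + y: change y to i, add -est): 'busy' -> 'busiest'.

busiest


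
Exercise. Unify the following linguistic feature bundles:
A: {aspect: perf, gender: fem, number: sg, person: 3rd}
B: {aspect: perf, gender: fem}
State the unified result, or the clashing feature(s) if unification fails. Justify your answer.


Compare features:
aspect: A=perf vs B=perf -> unified: perf
gender: A=fem vs B=fem -> unified: fem
number: A=sg vs B=_ -> unified: sg
person: A=3rd vs B=_ -> unified: 3rd
No clashes found.

Unified: {aspect: perf, gender: fem, number: sg, person: 3rd}


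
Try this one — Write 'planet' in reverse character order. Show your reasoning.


Reverse 'planet' character by character: 'tenalp'.

tenalp


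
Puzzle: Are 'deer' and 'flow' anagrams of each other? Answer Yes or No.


Sorted letters of 'deer': 'deer'
Sorted letters of 'flow': 'flow'
They do not match.

No


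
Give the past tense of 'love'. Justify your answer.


Apply rule: Add -d (word ends in -e). 'love' becomes 'loved'.

loved


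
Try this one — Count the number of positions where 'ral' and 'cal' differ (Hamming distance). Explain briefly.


Alignment:
Position 1: 'r' vs 'c' = DIFFER
Position 2: 'a' vs 'a' = match
Position 3: 'l' vs 'l' = match
Total differences: 1

1


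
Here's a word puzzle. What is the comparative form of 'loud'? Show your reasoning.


Apply comparative formation (add -er): 'loud' -> 'louder'.

louder


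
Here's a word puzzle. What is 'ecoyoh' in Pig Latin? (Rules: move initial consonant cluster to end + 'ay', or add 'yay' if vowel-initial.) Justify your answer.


'ecoyoh' starts with a vowel, so add 'yay': 'ecoyohyay'.

ecoyohyay


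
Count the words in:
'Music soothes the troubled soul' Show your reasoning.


Split into words: Music | soothes | the | troubled | soul = 5 words.

5


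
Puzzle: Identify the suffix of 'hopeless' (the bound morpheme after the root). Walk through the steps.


The word 'hopeless' = 'hope' (root) + '-less' (suffix). The suffix is '-less'.

less


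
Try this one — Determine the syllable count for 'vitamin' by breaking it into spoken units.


Break 'vitamin' into syllables: vi-ta-min -> vi | ta | min = 3 syllables

3 syllables


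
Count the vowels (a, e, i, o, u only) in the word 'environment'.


Vowels in 'environment': e, i, o, e = 4 vowels.

4


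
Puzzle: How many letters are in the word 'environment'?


Spell out 'environment' and number each letter: e(1), n(2), v(3), i(4), r(5), o(6), n(7), m(8), e(9), n(10), t(11). Total: 11 letters.

11


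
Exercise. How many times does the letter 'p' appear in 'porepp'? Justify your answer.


Letter 'p' in 'porepp': found at position(s) 1, 5, 6 = 3 occurrence(s).

3


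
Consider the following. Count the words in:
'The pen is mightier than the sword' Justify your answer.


Split into words: The | pen | is | mightier | than | the | sword = 7 words.

7


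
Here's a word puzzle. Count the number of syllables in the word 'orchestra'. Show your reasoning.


Break 'orchestra' into syllables: or-ches-tra -> or | ches | tra = 3 syllables

3 syllables


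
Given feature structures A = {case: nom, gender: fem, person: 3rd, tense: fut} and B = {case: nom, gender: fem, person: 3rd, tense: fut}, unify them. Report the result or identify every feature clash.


Compare features:
case: A=nom vs B=nom -> unified: nom
gender: A=fem vs B=fem -> unified: fem
person: A=3rd vs B=3rd -> unified: 3rd
tense: A=fut vs B=fut -> unified: fut
No clashes found.

Unified: {case: nom, gender: fem, person: 3rd, tense: fut}


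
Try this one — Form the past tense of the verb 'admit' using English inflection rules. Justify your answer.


Apply rule: Double final consonant and add -ed. 'admit' becomes 'admitted'.

admitted


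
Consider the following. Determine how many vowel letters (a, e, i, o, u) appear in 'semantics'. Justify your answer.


Vowels in 'semantics': e, a, i = 3 vowels.

3


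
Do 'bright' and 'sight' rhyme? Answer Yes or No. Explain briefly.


Rime (stressed vowel + following sounds) of 'bright': -ight = /aɪt/
Rime of 'sight': -ight = /aɪt/
/aɪt/ and /aɪt/ are the same ending sound, so the words rhyme.

Yes


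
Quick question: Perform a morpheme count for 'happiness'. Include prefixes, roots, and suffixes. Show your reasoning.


Decomposition: happy (root) + -ness (suffix) = 2 morpheme(s)

2 morphemes


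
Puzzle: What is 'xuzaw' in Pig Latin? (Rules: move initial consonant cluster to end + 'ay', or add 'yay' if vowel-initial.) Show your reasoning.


'xuzaw': move consonant cluster 'x' to end and add 'ay': 'uzawxay'.

uzawxay


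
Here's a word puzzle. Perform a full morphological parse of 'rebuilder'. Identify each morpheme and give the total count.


Step 1: Identify prefix: 're' (meaning: again)
Step 2: Identify root: 'build'
Step 3: Identify suffix(es): 'er'
Decomposition: re- (prefix: again) + build (root) + -er (suffix: one who)
Total morphemes: 3

3 morphemes (re- (prefix: again) + build (root) + -er (suffix: one who))


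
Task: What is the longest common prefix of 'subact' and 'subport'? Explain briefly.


Compare from the start: 3 characters match: 'sub'. Mismatch at position 4: 'a' vs 'p'.

sub


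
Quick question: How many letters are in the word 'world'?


Spell out 'world' and number each letter: w(1), o(2), r(3), l(4), d(5). Total: 5 letters.

5


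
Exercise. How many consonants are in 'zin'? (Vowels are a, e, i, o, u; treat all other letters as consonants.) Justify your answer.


Consonants in 'zin': z, n = 2 consonants.

2


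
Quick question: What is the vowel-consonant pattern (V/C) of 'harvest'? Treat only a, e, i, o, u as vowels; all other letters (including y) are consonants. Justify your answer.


Letter mapping: h = C, a = V, r = C, v = C, e = V, s = C, t = C.

CVCCVCC


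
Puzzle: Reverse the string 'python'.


Reverse 'python' character by character: 'nohtyp'.

nohtyp


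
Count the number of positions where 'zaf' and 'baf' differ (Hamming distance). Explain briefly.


Alignment:
Position 1: 'z' vs 'b' = DIFFER
Position 2: 'a' vs 'a' = match
Position 3: 'f' vs 'f' = match
Total differences: 1

1


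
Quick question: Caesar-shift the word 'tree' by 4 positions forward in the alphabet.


Shift each letter by 4: t -> x, r -> v, e -> i, e -> i. Result: 'xvii'.

xvii


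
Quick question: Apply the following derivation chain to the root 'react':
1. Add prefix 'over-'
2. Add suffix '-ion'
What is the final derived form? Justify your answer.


Step 1: Add prefix 'over-' to 'react' = 'overreact'
Step 2: Add suffix '-ion' to 'overreact' = 'overreaction'

overreaction


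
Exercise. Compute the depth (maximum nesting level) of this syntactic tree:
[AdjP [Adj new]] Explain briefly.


Count bracket nesting levels:
'[' at pos 0: depth = 1
'[' at pos 6: depth = 2
Maximum depth reached: 2

2


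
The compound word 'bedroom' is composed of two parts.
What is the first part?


Split 'bedroom' into 'bed' + 'room'. The first part is 'bed'.

bed


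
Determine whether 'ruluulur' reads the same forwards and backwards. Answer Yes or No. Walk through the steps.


Forward: 'ruluulur'
Reversed: 'ruluulur'
They are identical.

Yes


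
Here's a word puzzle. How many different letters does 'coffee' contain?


Unique letters in 'coffee': {c, e, f, o} = 4 distinct letters.

4


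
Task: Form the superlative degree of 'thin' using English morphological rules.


Apply superlative formation (double final consonant, add -est): 'thin' -> 'thinnest'.

thinnest


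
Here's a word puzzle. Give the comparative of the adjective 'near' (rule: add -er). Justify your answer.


Apply comparative formation (add -er): 'near' -> 'nearer'.

nearer


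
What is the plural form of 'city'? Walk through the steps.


Apply rule: Change -y to -ies (consonant + y). 'city' becomes 'cities'.

cities


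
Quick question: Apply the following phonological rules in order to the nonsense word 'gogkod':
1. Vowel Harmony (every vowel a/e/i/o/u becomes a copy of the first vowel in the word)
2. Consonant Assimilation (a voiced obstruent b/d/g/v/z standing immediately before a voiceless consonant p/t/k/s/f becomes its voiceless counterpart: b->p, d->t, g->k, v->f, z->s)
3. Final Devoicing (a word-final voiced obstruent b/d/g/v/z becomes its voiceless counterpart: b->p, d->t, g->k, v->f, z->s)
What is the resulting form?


Starting form: 'gogkod'
Rule 1: Vowel Harmony: all vowels already match. No change.
Rule 2: Consonant Assimilation: voiced obstruent before voiceless consonant becomes voiceless ('gk' -> 'kk'). 'gogkod' -> 'gokkod'
Rule 3: Final Devoicing: word-final voiced obstruent 'd' becomes voiceless 't'. 'gokkod' -> 'gokkot'
Final form: 'gokkot'

gokkot


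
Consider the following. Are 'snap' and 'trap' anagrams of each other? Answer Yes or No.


Sorted letters of 'snap': 'anps'
Sorted letters of 'trap': 'aprt'
They do not match.

No


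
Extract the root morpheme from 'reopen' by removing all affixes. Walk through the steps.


Remove prefix 're' from 'reopen' to get root 'open'.

open


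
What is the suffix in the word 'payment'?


The word 'payment' = 'pay' (root) + '-ment' (suffix). The suffix is '-ment'.

ment


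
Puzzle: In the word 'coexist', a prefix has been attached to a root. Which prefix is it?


The word 'coexist' = 'co' (prefix) + 'exist' (root). The prefix is 'co'.

co


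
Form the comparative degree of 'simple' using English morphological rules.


Apply comparative formation (ends in e: add -r): 'simple' -> 'simpler'.

simpler


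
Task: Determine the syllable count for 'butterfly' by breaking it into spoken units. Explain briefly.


Break 'butterfly' into syllables: but-ter-fly -> but | ter | fly = 3 syllables

3 syllables


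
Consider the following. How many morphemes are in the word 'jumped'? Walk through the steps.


Decomposition: jump (root) + -ed (suffix) = 2 morpheme(s)

2 morphemes


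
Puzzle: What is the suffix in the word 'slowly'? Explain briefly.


The word 'slowly' = 'slow' (root) + '-ly' (suffix). The suffix is '-ly'.

ly


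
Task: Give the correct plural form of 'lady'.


Apply rule: Change -y to -ies (consonant + y). 'lady' becomes 'ladies'.

ladies


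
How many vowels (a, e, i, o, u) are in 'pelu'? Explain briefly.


Vowels in 'pelu': e, u = 2 vowels.

2


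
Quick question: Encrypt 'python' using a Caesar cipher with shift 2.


Shift each letter by 2: p -> r, y -> a, t -> v, h -> j, o -> q, n -> p. Result: 'ravjqp'.

ravjqp


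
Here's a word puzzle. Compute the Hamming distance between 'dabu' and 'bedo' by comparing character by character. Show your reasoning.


Alignment:
Position 1: 'd' vs 'b' = DIFFER
Position 2: 'a' vs 'e' = DIFFER
Position 3: 'b' vs 'd' = DIFFER
Position 4: 'u' vs 'o' = DIFFER
Total differences: 4

4


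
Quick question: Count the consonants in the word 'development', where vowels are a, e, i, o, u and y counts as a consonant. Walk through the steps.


Consonants in 'development': d, v, l, p, m, n, t = 7 consonants.

7


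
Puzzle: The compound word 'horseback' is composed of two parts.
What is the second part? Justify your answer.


Split 'horseback' into 'horse' + 'back'. The second part is 'back'.

back


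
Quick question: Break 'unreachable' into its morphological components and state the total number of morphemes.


Step 1: Identify prefix: 'un' (meaning: not/reverse)
Step 2: Identify root: 'reach'
Step 3: Identify suffix(es): 'able'
Decomposition: un- (prefix: not/reverse) + reach (root) + -able (suffix: capable of)
Total morphemes: 3

3 morphemes (un- (prefix: not/reverse) + reach (root) + -able (suffix: capable of))


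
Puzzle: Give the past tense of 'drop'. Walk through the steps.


Apply rule: Double final consonant and add -ed. 'drop' becomes 'dropped'.

dropped


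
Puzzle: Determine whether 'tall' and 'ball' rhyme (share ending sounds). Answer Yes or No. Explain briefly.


Rime (stressed vowel + following sounds) of 'tall': -all = /ɔːl/
Rime of 'ball': -all = /ɔːl/
/ɔːl/ and /ɔːl/ are the same ending sound, so the words rhyme.

Yes


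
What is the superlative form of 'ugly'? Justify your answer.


Apply superlative formation (consonant + y: change y to i, add -est): 'ugly' -> 'ugliest'.

ugliest


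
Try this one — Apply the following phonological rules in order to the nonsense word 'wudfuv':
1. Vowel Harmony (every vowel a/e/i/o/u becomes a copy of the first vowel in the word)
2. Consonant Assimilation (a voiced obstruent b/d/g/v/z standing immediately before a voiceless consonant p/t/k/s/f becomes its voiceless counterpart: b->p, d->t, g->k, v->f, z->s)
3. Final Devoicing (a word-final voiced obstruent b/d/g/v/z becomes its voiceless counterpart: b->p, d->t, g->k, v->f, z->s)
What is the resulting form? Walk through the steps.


Starting form: 'wudfuv'
Rule 1: Vowel Harmony: all vowels already match. No change.
Rule 2: Consonant Assimilation: voiced obstruent before voiceless consonant becomes voiceless ('df' -> 'tf'). 'wudfuv' -> 'wutfuv'
Rule 3: Final Devoicing: word-final voiced obstruent 'v' becomes voiceless 'f'. 'wutfuv' -> 'wutfuf'
Final form: 'wutfuf'

wutfuf


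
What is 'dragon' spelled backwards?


Reverse 'dragon' character by character: 'nogard'.

nogard


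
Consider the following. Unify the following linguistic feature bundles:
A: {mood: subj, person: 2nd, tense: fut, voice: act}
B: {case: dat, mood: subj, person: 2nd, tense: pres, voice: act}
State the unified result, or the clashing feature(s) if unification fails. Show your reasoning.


Compare features:
case: A=_ vs B=dat -> unified: dat
mood: A=subj vs B=subj -> unified: subj
person: A=2nd vs B=2nd -> unified: 2nd
tense: A=fut vs B=pres -> CLASH
voice: A=act vs B=act -> unified: act
Clash detected on feature 'tense' (fut vs pres); unification fails.

CLASH on 'tense' (fut vs pres)


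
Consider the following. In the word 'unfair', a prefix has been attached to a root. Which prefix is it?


The word 'unfair' = 'un' (prefix) + 'fair' (root). The prefix is 'un'.

un


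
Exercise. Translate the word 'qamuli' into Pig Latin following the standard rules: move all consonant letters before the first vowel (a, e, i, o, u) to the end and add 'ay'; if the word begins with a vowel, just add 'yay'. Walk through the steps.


'qamuli': move consonant cluster 'q' to end and add 'ay': 'amuliqay'.

amuliqay


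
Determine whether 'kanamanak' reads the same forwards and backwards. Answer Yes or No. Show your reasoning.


Forward: 'kanamanak'
Reversed: 'kanamanak'
They are identical.

Yes


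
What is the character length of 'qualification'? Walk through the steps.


Spell out 'qualification' and number each letter: q(1), u(2), a(3), l(4), i(5), f(6), i(7), c(8), a(9), t(10), i(11), o(12), n(13). Total: 13 letters.

13


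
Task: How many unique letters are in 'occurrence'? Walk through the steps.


Unique letters in 'occurrence': {c, e, n, o, r, u} = 6 distinct letters.

6


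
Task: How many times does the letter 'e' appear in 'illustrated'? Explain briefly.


Letter 'e' in 'illustrated': found at position(s) 10 = 1 occurrence(s).

1


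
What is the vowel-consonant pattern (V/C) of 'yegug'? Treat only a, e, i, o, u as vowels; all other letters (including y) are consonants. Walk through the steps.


Letter mapping: y = C, e = V, g = C, u = V, g = C.

CVCVC


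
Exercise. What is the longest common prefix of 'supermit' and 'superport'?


Compare from the start: 5 characters match: 'super'. Mismatch at position 6: 'm' vs 'p'.

super


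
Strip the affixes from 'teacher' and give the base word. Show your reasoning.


Remove suffix '-er' from 'teacher' to get root 'teach'.

teach


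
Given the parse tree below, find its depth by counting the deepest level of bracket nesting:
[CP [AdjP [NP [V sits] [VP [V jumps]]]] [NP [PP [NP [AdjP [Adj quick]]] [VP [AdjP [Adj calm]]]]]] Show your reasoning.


Count bracket nesting levels:
'[' at pos 0: depth = 1
'[' at pos 4: depth = 2
'[' at pos 10: depth = 3
'[' at pos 14: depth = 4
'[' at pos 23: depth = 4
'[' at pos 27: depth = 5
'[' at pos 40: depth = 2
'[' at pos 44: depth = 3
'[' at pos 48: depth = 4
'[' at pos 52: depth = 5
'[' at pos 58: depth = 6
'[' at pos 72: depth = 4
'[' at pos 76: depth = 5
'[' at pos 82: depth = 6
Maximum depth reached: 6

6


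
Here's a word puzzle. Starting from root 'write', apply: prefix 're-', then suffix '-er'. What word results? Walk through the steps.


Step 1: Add prefix 're-' to 'write' = 'rewrite'
Step 2: Add suffix '-er' to 'rewrite' = 'rewriter'

rewriter


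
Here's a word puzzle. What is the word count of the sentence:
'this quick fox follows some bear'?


Split into words: this | quick | fox | follows | some | bear = 6 words.

6


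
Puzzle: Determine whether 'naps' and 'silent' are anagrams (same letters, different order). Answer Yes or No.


Sorted letters of 'naps': 'anps'
Sorted letters of 'silent': 'eilnst'
They do not match.

No


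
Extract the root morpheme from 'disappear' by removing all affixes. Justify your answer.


Remove prefix 'dis' from 'disappear' to get root 'appear'.

appear


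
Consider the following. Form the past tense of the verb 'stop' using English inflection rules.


Apply rule: Double final consonant and add -ed. 'stop' becomes 'stopped'.

stopped


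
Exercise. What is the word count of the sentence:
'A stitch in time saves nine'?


Split into words: A | stitch | in | time | saves | nine = 6 words.

6


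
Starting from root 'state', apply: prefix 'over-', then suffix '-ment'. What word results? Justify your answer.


Step 1: Add prefix 'over-' to 'state' = 'overstate'
Step 2: Add suffix '-ment' to 'overstate' = 'overstatement'

overstatement


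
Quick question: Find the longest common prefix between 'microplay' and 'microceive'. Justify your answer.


Compare from the start: 5 characters match: 'micro'. Mismatch at position 6: 'p' vs 'c'.

micro


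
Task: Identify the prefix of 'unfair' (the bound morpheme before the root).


The word 'unfair' = 'un' (prefix) + 'fair' (root). The prefix is 'un'.

un


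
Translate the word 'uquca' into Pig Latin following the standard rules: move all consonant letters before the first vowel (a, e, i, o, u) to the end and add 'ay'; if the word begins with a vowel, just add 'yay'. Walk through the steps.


'uquca' starts with a vowel, so add 'yay': 'uqucayay'.

uqucayay


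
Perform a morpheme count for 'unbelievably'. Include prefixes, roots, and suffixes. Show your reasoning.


Decomposition: un- (prefix) + believe (root) + -able (suffix) + -ly (suffix) = 4 morpheme(s)

4 morphemes


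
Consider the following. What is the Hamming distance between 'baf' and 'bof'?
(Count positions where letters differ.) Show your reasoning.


Alignment:
Position 1: 'b' vs 'b' = match
Position 2: 'a' vs 'o' = DIFFER
Position 3: 'f' vs 'f' = match
Total differences: 1

1


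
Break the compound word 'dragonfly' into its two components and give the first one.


Split 'dragonfly' into 'dragon' + 'fly'. The first part is 'dragon'.

dragon


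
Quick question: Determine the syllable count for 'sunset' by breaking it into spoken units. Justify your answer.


Break 'sunset' into syllables: sun-set -> sun | set = 2 syllables

2 syllables


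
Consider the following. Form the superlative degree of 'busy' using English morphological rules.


Apply superlative formation (consonant + y: change y to i, add -est): 'busy' -> 'busiest'.

busiest


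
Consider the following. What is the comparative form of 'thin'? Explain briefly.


Apply comparative formation (double final consonant, add -er): 'thin' -> 'thinner'.

thinner


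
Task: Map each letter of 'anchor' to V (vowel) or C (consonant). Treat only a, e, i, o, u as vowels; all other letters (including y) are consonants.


Letter mapping: a = V, n = C, c = C, h = C, o = V, r = C.

VCCCVC


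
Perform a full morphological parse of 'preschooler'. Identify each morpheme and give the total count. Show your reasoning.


Step 1: Identify prefix: 'pre' (meaning: before)
Step 2: Identify root: 'school'
Step 3: Identify suffix(es): 'er'
Decomposition: pre- (prefix: before) + school (root) + -er (suffix: one who)
Total morphemes: 3

3 morphemes (pre- (prefix: before) + school (root) + -er (suffix: one who))


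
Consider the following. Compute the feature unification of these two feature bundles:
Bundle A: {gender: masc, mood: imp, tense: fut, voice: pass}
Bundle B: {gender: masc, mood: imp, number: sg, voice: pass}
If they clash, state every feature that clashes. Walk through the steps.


Compare features:
gender: A=masc vs B=masc -> unified: masc
mood: A=imp vs B=imp -> unified: imp
number: A=_ vs B=sg -> unified: sg
tense: A=fut vs B=_ -> unified: fut
voice: A=pass vs B=pass -> unified: pass
No clashes found.

Unified: {gender: masc, mood: imp, number: sg, tense: fut, voice: pass}


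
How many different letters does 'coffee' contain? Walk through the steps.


Unique letters in 'coffee': {c, e, f, o} = 4 distinct letters.

4


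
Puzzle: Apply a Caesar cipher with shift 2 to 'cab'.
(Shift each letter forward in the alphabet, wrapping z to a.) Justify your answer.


Shift each letter by 2: c -> e, a -> c, b -> d. Result: 'ecd'.

ecd


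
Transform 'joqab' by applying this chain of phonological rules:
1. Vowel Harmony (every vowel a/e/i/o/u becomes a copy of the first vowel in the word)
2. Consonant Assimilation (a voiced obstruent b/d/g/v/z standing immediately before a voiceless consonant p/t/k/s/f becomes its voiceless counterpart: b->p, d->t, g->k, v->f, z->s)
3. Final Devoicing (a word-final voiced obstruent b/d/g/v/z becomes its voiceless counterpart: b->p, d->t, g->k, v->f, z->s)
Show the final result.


Starting form: 'joqab'
Rule 1: Vowel Harmony: all vowels become 'o' (matching first vowel). 'joqab' -> 'joqob'
Rule 2: Consonant Assimilation: no voiced obstruent (b/d/g/v/z) stands immediately before a voiceless consonant (p/t/k/s/f). No change.
Rule 3: Final Devoicing: word-final voiced obstruent 'b' becomes voiceless 'p'. 'joqob' -> 'joqop'
Final form: 'joqop'

joqop


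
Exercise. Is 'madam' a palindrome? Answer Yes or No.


Forward: 'madam'
Reversed: 'madam'
They are identical.

Yes


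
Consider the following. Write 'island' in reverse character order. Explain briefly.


Reverse 'island' character by character: 'dnalsi'.

dnalsi


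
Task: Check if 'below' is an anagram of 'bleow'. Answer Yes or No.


Sorted letters of 'below': 'below'
Sorted letters of 'bleow': 'below'
They match.

Yes


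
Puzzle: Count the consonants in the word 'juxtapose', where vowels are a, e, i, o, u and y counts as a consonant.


Consonants in 'juxtapose': j, x, t, p, s = 5 consonants.

5


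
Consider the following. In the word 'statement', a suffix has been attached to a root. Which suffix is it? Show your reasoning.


The word 'statement' = 'state' (root) + '-ment' (suffix). The suffix is '-ment'.

ment


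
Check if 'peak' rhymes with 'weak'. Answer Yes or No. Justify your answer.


Rime (stressed vowel + following sounds) of 'peak': -eak = /iːk/
Rime of 'weak': -eak = /iːk/
/iːk/ and /iːk/ are the same ending sound, so the words rhyme.

Yes


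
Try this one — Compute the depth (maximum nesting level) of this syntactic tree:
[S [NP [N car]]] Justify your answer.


Count bracket nesting levels:
'[' at pos 0: depth = 1
'[' at pos 3: depth = 2
'[' at pos 7: depth = 3
Maximum depth reached: 3

3


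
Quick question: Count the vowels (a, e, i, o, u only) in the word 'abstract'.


Vowels in 'abstract': a, a = 2 vowels.

2


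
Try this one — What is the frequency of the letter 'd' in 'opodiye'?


Letter 'd' in 'opodiye': found at position(s) 4 = 1 occurrence(s).

1


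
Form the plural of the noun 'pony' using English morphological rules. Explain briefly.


Apply rule: Change -y to -ies (consonant + y). 'pony' becomes 'ponies'.

ponies


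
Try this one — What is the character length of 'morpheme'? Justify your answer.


Spell out 'morpheme' and number each letter: m(1), o(2), r(3), p(4), h(5), e(6), m(7), e(8). Total: 8 letters.

8


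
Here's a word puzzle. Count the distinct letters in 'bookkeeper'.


Unique letters in 'bookkeeper': {b, e, k, o, p, r} = 6 distinct letters.

6


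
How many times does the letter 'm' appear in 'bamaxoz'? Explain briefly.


Letter 'm' in 'bamaxoz': found at position(s) 3 = 1 occurrence(s).

1


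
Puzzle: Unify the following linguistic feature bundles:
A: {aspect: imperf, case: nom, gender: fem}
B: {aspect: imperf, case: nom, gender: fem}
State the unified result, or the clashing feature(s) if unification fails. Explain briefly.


Compare features:
aspect: A=imperf vs B=imperf -> unified: imperf
case: A=nom vs B=nom -> unified: nom
gender: A=fem vs B=fem -> unified: fem
No clashes found.

Unified: {aspect: imperf, case: nom, gender: fem}


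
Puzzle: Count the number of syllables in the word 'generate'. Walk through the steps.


Break 'generate' into syllables: gen-er-ate -> gen | er | ate = 3 syllables

3 syllables


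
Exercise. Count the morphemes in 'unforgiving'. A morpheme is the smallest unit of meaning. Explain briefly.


Decomposition: un- (prefix) + forgive (root) + -ing (suffix) = 3 morpheme(s)

3 morphemes


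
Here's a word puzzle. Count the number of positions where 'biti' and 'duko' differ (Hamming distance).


Alignment:
Position 1: 'b' vs 'd' = DIFFER
Position 2: 'i' vs 'u' = DIFFER
Position 3: 't' vs 'k' = DIFFER
Position 4: 'i' vs 'o' = DIFFER
Total differences: 4

4


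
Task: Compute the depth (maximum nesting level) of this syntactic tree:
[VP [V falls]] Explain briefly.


Count bracket nesting levels:
'[' at pos 0: depth = 1
'[' at pos 4: depth = 2
Maximum depth reached: 2

2


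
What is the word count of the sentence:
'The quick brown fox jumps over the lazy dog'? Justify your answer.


Split into words: The | quick | brown | fox | jumps | over | the | lazy | dog = 9 words.

9


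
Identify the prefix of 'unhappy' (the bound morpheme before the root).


The word 'unhappy' = 'un' (prefix) + 'happy' (root). The prefix is 'un'.

un


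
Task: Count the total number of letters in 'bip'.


Spell out 'bip' and number each letter: b(1), i(2), p(3). Total: 3 letters.

3


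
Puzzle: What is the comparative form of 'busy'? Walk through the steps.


Apply comparative formation (consonant + y: change y to i, add -er): 'busy' -> 'busier'.

busier


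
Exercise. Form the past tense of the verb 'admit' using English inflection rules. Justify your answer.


Apply rule: Double final consonant and add -ed. 'admit' becomes 'admitted'.

admitted


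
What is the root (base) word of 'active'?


Remove suffix '-ive' from 'active' to get root 'act'.

act


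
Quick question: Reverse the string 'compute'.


Reverse 'compute' character by character: 'etupmoc'.

etupmoc


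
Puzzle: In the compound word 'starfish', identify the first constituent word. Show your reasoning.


Split 'starfish' into 'star' + 'fish'. The first part is 'star'.

star


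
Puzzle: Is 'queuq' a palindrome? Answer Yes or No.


Forward: 'queuq'
Reversed: 'queuq'
They are identical.

Yes


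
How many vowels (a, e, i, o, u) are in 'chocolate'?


Vowels in 'chocolate': o, o, a, e = 4 vowels.

4


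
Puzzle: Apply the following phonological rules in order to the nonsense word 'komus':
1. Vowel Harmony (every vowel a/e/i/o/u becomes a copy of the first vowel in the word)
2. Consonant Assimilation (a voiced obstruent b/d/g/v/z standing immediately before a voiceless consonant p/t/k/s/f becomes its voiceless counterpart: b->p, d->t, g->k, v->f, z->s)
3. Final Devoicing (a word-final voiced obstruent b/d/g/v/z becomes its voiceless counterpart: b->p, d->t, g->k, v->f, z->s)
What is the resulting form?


Starting form: 'komus'
Rule 1: Vowel Harmony: all vowels become 'o' (matching first vowel). 'komus' -> 'komos'
Rule 2: Consonant Assimilation: no voiced obstruent (b/d/g/v/z) stands immediately before a voiceless consonant (p/t/k/s/f). No change.
Rule 3: Final Devoicing: final consonant 's' is not one of the voiced obstruents b/d/g/v/z. No change.
Final form: 'komos'

komos


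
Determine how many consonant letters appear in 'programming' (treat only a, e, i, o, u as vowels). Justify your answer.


Consonants in 'programming': p, r, g, r, m, m, n, g = 8 consonants.

8


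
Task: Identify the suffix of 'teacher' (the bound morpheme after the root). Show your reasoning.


The word 'teacher' = 'teach' (root) + '-er' (suffix). The suffix is '-er'.

er


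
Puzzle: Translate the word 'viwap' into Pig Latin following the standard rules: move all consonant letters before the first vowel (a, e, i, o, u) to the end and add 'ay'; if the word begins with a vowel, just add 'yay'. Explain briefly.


'viwap': move consonant cluster 'v' to end and add 'ay': 'iwapvay'.

iwapvay


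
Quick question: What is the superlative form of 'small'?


Apply superlative formation (add -est): 'small' -> 'smallest'.

smallest


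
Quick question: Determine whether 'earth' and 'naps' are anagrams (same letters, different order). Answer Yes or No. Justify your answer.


Sorted letters of 'earth': 'aehrt'
Sorted letters of 'naps': 'anps'
They do not match.

No


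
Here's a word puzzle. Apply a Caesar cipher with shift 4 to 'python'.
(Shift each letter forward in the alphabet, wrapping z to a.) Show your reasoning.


Shift each letter by 4: p -> t, y -> c, t -> x, h -> l, o -> s, n -> r. Result: 'tcxlsr'.

tcxlsr


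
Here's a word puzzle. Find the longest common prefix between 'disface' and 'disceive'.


Compare from the start: 3 characters match: 'dis'. Mismatch at position 4: 'f' vs 'c'.

dis


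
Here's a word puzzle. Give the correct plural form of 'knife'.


Apply rule: Change -fe to -ves. 'knife' becomes 'knives'.

knives


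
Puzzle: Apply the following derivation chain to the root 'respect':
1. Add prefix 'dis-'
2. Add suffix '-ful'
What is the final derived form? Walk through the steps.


Step 1: Add prefix 'dis-' to 'respect' = 'disrespect'
Step 2: Add suffix '-ful' to 'disrespect' = 'disrespectful'

disrespectful


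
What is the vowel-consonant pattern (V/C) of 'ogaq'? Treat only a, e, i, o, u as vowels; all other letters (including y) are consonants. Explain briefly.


Letter mapping: o = V, g = C, a = V, q = C.

VCVC


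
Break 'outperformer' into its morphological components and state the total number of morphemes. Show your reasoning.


Step 1: Identify prefix: 'out' (meaning: surpass)
Step 2: Identify root: 'perform'
Step 3: Identify suffix(es): 'er'
Decomposition: out- (prefix: surpass) + perform (root) + -er (suffix: one who)
Total morphemes: 3

3 morphemes (out- (prefix: surpass) + perform (root) + -er (suffix: one who))


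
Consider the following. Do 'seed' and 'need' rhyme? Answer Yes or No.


Rime (stressed vowel + following sounds) of 'seed': -eed = /iːd/
Rime of 'need': -eed = /iːd/
/iːd/ and /iːd/ are the same ending sound, so the words rhyme.

Yes


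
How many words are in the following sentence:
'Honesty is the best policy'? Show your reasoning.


Split into words: Honesty | is | the | best | policy = 5 words.

5


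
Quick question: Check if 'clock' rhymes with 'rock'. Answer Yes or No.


Rime (stressed vowel + following sounds) of 'clock': -ock = /ɒk/
Rime of 'rock': -ock = /ɒk/
/ɒk/ and /ɒk/ are the same ending sound, so the words rhyme.

Yes


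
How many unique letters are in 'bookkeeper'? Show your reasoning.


Unique letters in 'bookkeeper': {b, e, k, o, p, r} = 6 distinct letters.

6


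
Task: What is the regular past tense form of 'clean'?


Apply rule: Add -ed. 'clean' becomes 'cleaned'.

cleaned


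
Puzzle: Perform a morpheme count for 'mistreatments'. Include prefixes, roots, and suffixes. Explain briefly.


Decomposition: mis- (prefix) + treat (root) + -ment (suffix) + -s (plural) = 4 morpheme(s)

4 morphemes
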